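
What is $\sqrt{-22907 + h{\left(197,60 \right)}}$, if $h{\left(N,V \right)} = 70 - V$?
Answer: $i \sqrt{22897} \approx 151.32 i$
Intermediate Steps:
$\sqrt{-22907 + h{\left(197,60 \right)}} = \sqrt{-22907 + \left(70 - 60\right)} = \sqrt{-22907 + 10} = \sqrt{-22897} = i \sqrt{22897}$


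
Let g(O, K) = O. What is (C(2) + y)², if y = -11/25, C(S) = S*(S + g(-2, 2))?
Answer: 121/625 ≈ 0.19360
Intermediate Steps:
C(S) = S*(-2 + S) (C(S) = S*(S - 2) = S*(-2 + S))
y = -11/25 (y = -11*1/25 = -11/25 ≈ -0.44000)
(C(2) + y)² = (2*(-2 + 2) - 11/25)² = (2*0 - 11/25)² = (0 - 11/25)² = (-11/25)² = 121/625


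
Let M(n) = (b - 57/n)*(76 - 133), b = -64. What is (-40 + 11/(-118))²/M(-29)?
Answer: 11387517/25049276 ≈ 0.45460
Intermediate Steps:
M(n) = 3648 + 3249/n (M(n) = (-64 - 57/n)*(76 - 133) = (-64 - 57/n)*(-57) = 3648 + 3249/n)
(-40 + 11/(-118))²/M(-29) = (-40 + 11/(-118))²/(3648 + 3249/(-29)) = (-40 + 11*(-1/118))²/(3648 + 3249*(-1/29)) = (-40 - 11/118)²/(3648 - 3249/29) = (-4731/118)²/(102543/29) = (22382361/13924)*(29/102543) = 11387517/25049276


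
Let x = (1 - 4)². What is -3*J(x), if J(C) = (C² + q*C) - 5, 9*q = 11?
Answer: -261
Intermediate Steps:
x = 9 (x = (-3)² = 9)
q = 11/9 (q = (⅑)*11 = 11/9 ≈ 1.2222)
J(C) = -5 + C² + 11*C/9 (J(C) = (C² + 11*C/9) - 5 = -5 + C² + 11*C/9)
-3*J(x) = -3*(-5 + 9² + (11/9)*9) = -3*(-5 + 81 + 11) = -3*87 = -261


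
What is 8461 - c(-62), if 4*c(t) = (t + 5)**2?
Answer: 30595/4 ≈ 7648.8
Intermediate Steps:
c(t) = (5 + t)**2/4 (c(t) = (t + 5)**2/4 = (5 + t)**2/4)
8461 - c(-62) = 8461 - (5 - 62)**2/4 = 8461 - (-57)**2/4 = 8461 - 3249/4 = 30595/4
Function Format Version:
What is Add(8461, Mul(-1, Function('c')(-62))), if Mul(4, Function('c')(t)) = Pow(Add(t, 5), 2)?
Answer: Rational(30595, 4) ≈ 7648.8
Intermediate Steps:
Function('c')(t) = Mul(Rational(1, 4), Pow(Add(5, t), 2)) (Function('c')(t) = Mul(Rational(1, 4), Pow(Add(t, 5), 2)) = Mul(Rational(1, 4), Pow(Add(5, t), 2)))
Add(8461, Mul(-1, Function('c')(-62))) = Add(8461, Mul(-1, Mul(Rational(1, 4), Pow(Add(5, -62), 2)))) = Add(8461, Mul(-1, Mul(Rational(1, 4), Pow(-57, 2)))) = Add(8461, Mul(-1, Mul(Rational(1, 4), 3249))) = Add(8461, Mul(-1, Rational(3249, 4))) = Add(8461, Rational(-3249, 4)) = Rational(30595, 4)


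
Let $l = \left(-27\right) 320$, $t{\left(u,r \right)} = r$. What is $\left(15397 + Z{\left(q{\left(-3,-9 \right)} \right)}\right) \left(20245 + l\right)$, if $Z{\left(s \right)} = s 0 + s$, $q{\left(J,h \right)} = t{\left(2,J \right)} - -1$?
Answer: $178658975$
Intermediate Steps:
$q{\left(J,h \right)} = 1 + J$ ($q{\left(J,h \right)} = J - -1 = J + 1 = 1 + J$)
$Z{\left(s \right)} = s$ ($Z{\left(s \right)} = 0 + s = s$)
$l = -8640$
$\left(15397 + Z{\left(q{\left(-3,-9 \right)} \right)}\right) \left(20245 + l\right) = \left(15397 + \left(1 - 3\right)\right) \left(20245 - 8640\right) = \left(15397 - 2\right) 11605 = 15395 \cdot 11605 = 178658975$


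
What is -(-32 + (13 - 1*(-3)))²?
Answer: -256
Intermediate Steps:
-(-32 + (13 - 1*(-3)))² = -(-32 + (13 + 3))² = -(-32 + 16)² = -1*(-16)² = -1*256 = -256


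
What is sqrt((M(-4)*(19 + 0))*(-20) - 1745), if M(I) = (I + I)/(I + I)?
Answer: 5*I*sqrt(85) ≈ 46.098*I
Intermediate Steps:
M(I) = 1 (M(I) = (2*I)/((2*I)) = (2*I)*(1/(2*I)) = 1)
sqrt((M(-4)*(19 + 0))*(-20) - 1745) = sqrt((1*(19 + 0))*(-20) - 1745) = sqrt((1*19)*(-20) - 1745) = sqrt(19*(-20) - 1745) = sqrt(-380 - 1745) = sqrt(-2125) = 5*I*sqrt(85)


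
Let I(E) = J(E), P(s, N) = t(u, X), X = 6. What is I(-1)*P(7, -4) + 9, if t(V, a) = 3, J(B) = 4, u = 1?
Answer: 21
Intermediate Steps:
P(s, N) = 3
I(E) = 4
I(-1)*P(7, -4) + 9 = 4*3 + 9 = 12 + 9 = 21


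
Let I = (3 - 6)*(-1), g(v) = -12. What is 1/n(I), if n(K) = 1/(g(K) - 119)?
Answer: -131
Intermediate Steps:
I = 3 (I = -3*(-1) = 3)
n(K) = -1/131 (n(K) = 1/(-12 - 119) = 1/(-131) = -1/131)
1/n(I) = 1/(-1/131) = -131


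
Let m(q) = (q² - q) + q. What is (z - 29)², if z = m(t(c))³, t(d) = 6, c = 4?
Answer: 2174077129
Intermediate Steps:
m(q) = q²
z = 46656 (z = (6²)³ = 36³ = 46656)
(z - 29)² = (46656 - 29)² = 46627² = 2174077129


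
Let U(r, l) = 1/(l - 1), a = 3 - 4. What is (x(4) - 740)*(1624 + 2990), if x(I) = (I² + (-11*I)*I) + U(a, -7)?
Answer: -16612707/4 ≈ -4.1532e+6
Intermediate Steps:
a = -1
U(r, l) = 1/(-1 + l)
x(I) = -⅛ - 10*I² (x(I) = (I² + (-11*I)*I) + 1/(-1 - 7) = (I² - 11*I²) + 1/(-8) = -10*I² - ⅛ = -⅛ - 10*I²)
(x(4) - 740)*(1624 + 2990) = ((-⅛ - 10*4²) - 740)*(1624 + 2990) = ((-⅛ - 10*16) - 740)*4614 = ((-⅛ - 160) - 740)*4614 = (-1281/8 - 740)*4614 = -7201/8*4614 = -16612707/4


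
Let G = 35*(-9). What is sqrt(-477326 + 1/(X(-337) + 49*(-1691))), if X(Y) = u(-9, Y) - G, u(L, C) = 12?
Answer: I*sqrt(812830214411089)/41266 ≈ 690.89*I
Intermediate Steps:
G = -315
X(Y) = 327 (X(Y) = 12 - 1*(-315) = 12 + 315 = 327)
sqrt(-477326 + 1/(X(-337) + 49*(-1691))) = sqrt(-477326 + 1/(327 + 49*(-1691))) = sqrt(-477326 + 1/(327 - 82859)) = sqrt(-477326 + 1/(-82532)) = sqrt(-477326 - 1/82532) = sqrt(-39394669433/82532) = I*sqrt(812830214411089)/41266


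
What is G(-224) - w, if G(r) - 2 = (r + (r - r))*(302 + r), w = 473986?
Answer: -491456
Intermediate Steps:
G(r) = 2 + r*(302 + r) (G(r) = 2 + (r + (r - r))*(302 + r) = 2 + (r + 0)*(302 + r) = 2 + r*(302 + r))
G(-224) - w = (2 + (-224)² + 302*(-224)) - 1*473986 = (2 + 50176 - 67648) - 473986 = -17470 - 473986 = -491456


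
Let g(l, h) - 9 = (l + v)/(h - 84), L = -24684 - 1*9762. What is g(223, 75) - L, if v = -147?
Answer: 310019/9 ≈ 34447.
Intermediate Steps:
L = -34446 (L = -24684 - 9762 = -34446)
g(l, h) = 9 + (-147 + l)/(-84 + h) (g(l, h) = 9 + (l - 147)/(h - 84) = 9 + (-147 + l)/(-84 + h))
g(223, 75) - L = (-903 + 223 + 9*75)/(-84 + 75) - 1*(-34446) = (-903 + 223 + 675)/(-9) + 34446 = -1/9*(-5) + 34446 = 5/9 + 34446 = 310019/9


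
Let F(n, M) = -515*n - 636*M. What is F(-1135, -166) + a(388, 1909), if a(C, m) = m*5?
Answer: 699646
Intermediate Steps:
a(C, m) = 5*m
F(n, M) = -636*M - 515*n
F(-1135, -166) + a(388, 1909) = (-636*(-166) - 515*(-1135)) + 5*1909 = (105576 + 584525) + 9545 = 690101 + 9545 = 699646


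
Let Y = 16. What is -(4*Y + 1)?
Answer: -65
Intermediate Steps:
-(4*Y + 1) = -(4*16 + 1) = -(64 + 1) = -1*65 = -65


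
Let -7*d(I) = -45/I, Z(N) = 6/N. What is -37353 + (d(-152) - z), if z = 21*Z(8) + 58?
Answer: -39822107/1064 ≈ -37427.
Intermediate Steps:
d(I) = 45/(7*I) (d(I) = -(-45)/(7*I) = 45/(7*I))
z = 295/4 (z = 21*(6/8) + 58 = 21*(6*(1/8)) + 58 = 21*(3/4) + 58 = 63/4 + 58 = 295/4 ≈ 73.750)
-37353 + (d(-152) - z) = -37353 + ((45/7)/(-152) - 1*295/4) = -37353 + ((45/7)*(-1/152) - 295/4) = -37353 + (-45/1064 - 295/4) = -37353 - 78515/1064 = -39822107/1064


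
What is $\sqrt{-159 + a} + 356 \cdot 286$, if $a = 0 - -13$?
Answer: $101816 + i \sqrt{146} \approx 1.0182 \cdot 10^{5} + 12.083 i$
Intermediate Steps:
$a = 13$ ($a = 0 + 13 = 13$)
$\sqrt{-159 + a} + 356 \cdot 286 = \sqrt{-159 + 13} + 356 \cdot 286 = \sqrt{-146} + 101816 = i \sqrt{146} + 101816 = 101816 + i \sqrt{146}$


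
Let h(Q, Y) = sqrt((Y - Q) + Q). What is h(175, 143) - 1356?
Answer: -1356 + sqrt(143) ≈ -1344.0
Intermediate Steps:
h(Q, Y) = sqrt(Y)
h(175, 143) - 1356 = sqrt(143) - 1356 = -1356 + sqrt(143)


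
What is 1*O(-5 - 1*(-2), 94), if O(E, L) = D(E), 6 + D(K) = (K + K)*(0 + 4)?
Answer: -30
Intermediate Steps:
D(K) = -6 + 8*K (D(K) = -6 + (K + K)*(0 + 4) = -6 + (2*K)*4 = -6 + 8*K)
O(E, L) = -6 + 8*E
1*O(-5 - 1*(-2), 94) = 1*(-6 + 8*(-5 - 1*(-2))) = 1*(-6 + 8*(-5 + 2)) = 1*(-6 + 8*(-3)) = 1*(-6 - 24) = 1*(-30) = -30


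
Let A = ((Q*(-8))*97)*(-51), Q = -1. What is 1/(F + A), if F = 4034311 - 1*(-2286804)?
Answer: 1/6281539 ≈ 1.5920e-7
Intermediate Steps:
A = -39576 (A = (-1*(-8)*97)*(-51) = (8*97)*(-51) = 776*(-51) = -39576)
F = 6321115 (F = 4034311 + 2286804 = 6321115)
1/(F + A) = 1/(6321115 - 39576) = 1/6281539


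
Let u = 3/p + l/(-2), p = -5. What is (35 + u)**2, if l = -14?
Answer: 42849/25 ≈ 1714.0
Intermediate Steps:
u = 32/5 (u = 3/(-5) - 14/(-2) = 3*(-1/5) - 14*(-1/2) = -3/5 + 7 = 32/5 ≈ 6.4000)
(35 + u)**2 = (35 + 32/5)**2 = (207/5)**2 = 42849/25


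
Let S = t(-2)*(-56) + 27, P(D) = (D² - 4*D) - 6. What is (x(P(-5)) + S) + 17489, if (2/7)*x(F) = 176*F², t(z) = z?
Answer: 954564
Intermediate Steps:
P(D) = -6 + D² - 4*D
x(F) = 616*F² (x(F) = 7*(176*F²)/2 = 616*F²)
S = 139 (S = -2*(-56) + 27 = 112 + 27 = 139)
(x(P(-5)) + S) + 17489 = (616*(-6 + (-5)² - 4*(-5))² + 139) + 17489 = (616*(-6 + 25 + 20)² + 139) + 17489 = (616*39² + 139) + 17489 = (616*1521 + 139) + 17489 = (936936 + 139) + 17489 = 937075 + 17489 = 954564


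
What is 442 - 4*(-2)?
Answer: 450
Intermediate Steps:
442 - 4*(-2) = 442 - (-8) = 442 - 1*(-8) = 442 + 8 = 450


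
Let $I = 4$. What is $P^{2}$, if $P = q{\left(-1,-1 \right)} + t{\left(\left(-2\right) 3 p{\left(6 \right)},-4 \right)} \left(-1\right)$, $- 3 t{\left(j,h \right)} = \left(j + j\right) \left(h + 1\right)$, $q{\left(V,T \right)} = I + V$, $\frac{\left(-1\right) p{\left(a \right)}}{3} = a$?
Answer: $45369$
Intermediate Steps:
$p{\left(a \right)} = - 3 a$
$q{\left(V,T \right)} = 4 + V$
$t{\left(j,h \right)} = - \frac{2 j \left(1 + h\right)}{3}$ ($t{\left(j,h \right)} = - \frac{\left(j + j\right) \left(h + 1\right)}{3} = - \frac{2 j \left(1 + h\right)}{3}$)
$P = -213$ ($P = \left(4 - 1\right) + - \frac{2 \left(-2\right) 3 \left(\left(-3\right) 6\right) \left(1 - 4\right)}{3} \left(-1\right) = 3 + \left(- \frac{2}{3}\right) \left(\left(-6\right) \left(-18\right)\right) \left(-3\right) \left(-1\right) = 3 + \left(- \frac{2}{3}\right) 108 \left(-3\right) \left(-1\right) = 3 + 216 \left(-1\right) = 3 - 216 = -213$)
$P^{2} = \left(-213\right)^{2} = 45369$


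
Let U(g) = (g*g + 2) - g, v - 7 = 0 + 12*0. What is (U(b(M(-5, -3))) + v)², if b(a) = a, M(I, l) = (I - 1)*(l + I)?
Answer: 5130225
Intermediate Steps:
M(I, l) = (-1 + I)*(I + l)
v = 7 (v = 7 + (0 + 12*0) = 7 + (0 + 0) = 7 + 0 = 7)
U(g) = 2 + g² - g (U(g) = (g² + 2) - g = (2 + g²) - g = 2 + g² - g)
(U(b(M(-5, -3))) + v)² = ((2 + ((-5)² - 1*(-5) - 1*(-3) - 5*(-3))² - ((-5)² - 1*(-5) - 1*(-3) - 5*(-3))) + 7)² = ((2 + (25 + 5 + 3 + 15)² - (25 + 5 + 3 + 15)) + 7)² = ((2 + 48² - 1*48) + 7)² = ((2 + 2304 - 48) + 7)² = (2258 + 7)² = 2265² = 5130225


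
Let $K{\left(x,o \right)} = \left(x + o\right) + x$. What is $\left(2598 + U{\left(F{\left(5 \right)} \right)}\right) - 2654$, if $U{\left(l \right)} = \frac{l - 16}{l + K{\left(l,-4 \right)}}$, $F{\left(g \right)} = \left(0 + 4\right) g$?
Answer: $- \frac{783}{14} \approx -55.929$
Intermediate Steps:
$K{\left(x,o \right)} = o + 2 x$ ($K{\left(x,o \right)} = \left(o + x\right) + x = o + 2 x$)
$F{\left(g \right)} = 4 g$
$U{\left(l \right)} = \frac{-16 + l}{-4 + 3 l}$ ($U{\left(l \right)} = \frac{l - 16}{l + \left(-4 + 2 l\right)} = \frac{-16 + l}{-4 + 3 l}$)
$\left(2598 + U{\left(F{\left(5 \right)} \right)}\right) - 2654 = \left(2598 + \frac{-16 + 4 \cdot 5}{-4 + 3 \cdot 4 \cdot 5}\right) - 2654 = \left(2598 + \frac{-16 + 20}{-4 + 3 \cdot 20}\right) - 2654 = \left(2598 + \frac{1}{-4 + 60} \cdot 4\right) - 2654 = \left(2598 + \frac{1}{56} \cdot 4\right) - 2654 = \left(2598 + \frac{1}{14}\right) - 2654 = \frac{36373}{14} - 2654 = - \frac{783}{14}$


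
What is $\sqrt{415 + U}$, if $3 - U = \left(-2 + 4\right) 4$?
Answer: $\sqrt{410} \approx 20.248$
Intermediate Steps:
$U = -5$ ($U = 3 - \left(-2 + 4\right) 4 = 3 - 2 \cdot 4 = 3 - 8 = -5$)
$\sqrt{415 + U} = \sqrt{415 - 5} = \sqrt{410}$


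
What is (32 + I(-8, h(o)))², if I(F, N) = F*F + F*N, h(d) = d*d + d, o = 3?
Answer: 0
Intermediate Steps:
h(d) = d + d² (h(d) = d² + d = d + d²)
I(F, N) = F² + F*N
(32 + I(-8, h(o)))² = (32 - 8*(-8 + 3*(1 + 3)))² = (32 - 8*(-8 + 3*4))² = (32 - 8*(-8 + 12))² = (32 - 8*4)² = (32 - 32)² = 0² = 0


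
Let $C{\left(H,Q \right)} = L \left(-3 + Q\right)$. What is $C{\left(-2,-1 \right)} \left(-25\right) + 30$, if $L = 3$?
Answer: $330$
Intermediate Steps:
$C{\left(H,Q \right)} = -9 + 3 Q$ ($C{\left(H,Q \right)} = 3 \left(-3 + Q\right) = -9 + 3 Q$)
$C{\left(-2,-1 \right)} \left(-25\right) + 30 = \left(-9 + 3 \left(-1\right)\right) \left(-25\right) + 30 = \left(-9 - 3\right) \left(-25\right) + 30 = \left(-12\right) \left(-25\right) + 30 = 300 + 30 = 330$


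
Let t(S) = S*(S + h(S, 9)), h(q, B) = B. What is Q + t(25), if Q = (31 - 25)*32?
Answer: 1042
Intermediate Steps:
t(S) = S*(9 + S) (t(S) = S*(S + 9) = S*(9 + S))
Q = 192 (Q = 6*32 = 192)
Q + t(25) = 192 + 25*(9 + 25) = 192 + 25*34 = 192 + 850 = 1042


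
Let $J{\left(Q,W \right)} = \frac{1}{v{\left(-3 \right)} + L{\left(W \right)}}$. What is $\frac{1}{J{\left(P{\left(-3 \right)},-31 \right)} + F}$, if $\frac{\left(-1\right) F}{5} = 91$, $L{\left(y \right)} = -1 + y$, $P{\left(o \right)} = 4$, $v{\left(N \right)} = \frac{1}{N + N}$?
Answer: $- \frac{193}{87821} \approx -0.0021977$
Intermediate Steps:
$v{\left(N \right)} = \frac{1}{2 N}$
$J{\left(Q,W \right)} = \frac{1}{- \frac{7}{6} + W}$ ($J{\left(Q,W \right)} = \frac{1}{\frac{1}{2 \left(-3\right)} + \left(-1 + W\right)} = \frac{1}{\frac{1}{2} \left(- \frac{1}{3}\right) + \left(-1 + W\right)} = \frac{1}{- \frac{1}{6} + \left(-1 + W\right)} = \frac{1}{- \frac{7}{6} + W}$)
$F = -455$ ($F = \left(-5\right) 91 = -455$)
$\frac{1}{J{\left(P{\left(-3 \right)},-31 \right)} + F} = \frac{1}{\frac{6}{-7 + 6 \left(-31\right)} - 455} = \frac{1}{\frac{6}{-7 - 186} - 455} = \frac{1}{\frac{6}{-193} - 455} = \frac{1}{6 \left(- \frac{1}{193}\right) - 455} = \frac{1}{- \frac{6}{193} - 455} = \frac{1}{- \frac{87821}{193}} = - \frac{193}{87821}$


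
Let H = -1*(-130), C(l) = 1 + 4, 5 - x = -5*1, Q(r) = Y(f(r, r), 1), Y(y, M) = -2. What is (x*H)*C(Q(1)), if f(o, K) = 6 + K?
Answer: 6500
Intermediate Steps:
Q(r) = -2
x = 10 (x = 5 - (-5) = 5 - 1*(-5) = 5 + 5 = 10)
C(l) = 5
H = 130
(x*H)*C(Q(1)) = (10*130)*5 = 1300*5 = 6500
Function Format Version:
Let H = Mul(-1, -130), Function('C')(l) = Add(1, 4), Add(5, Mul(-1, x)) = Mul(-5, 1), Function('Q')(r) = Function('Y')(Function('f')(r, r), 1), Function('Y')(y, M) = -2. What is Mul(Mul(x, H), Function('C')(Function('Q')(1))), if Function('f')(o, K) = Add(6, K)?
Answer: 6500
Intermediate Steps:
Function('Q')(r) = -2
x = 10 (x = Add(5, Mul(-1, Mul(-5, 1))) = Add(5, Mul(-1, -5)) = Add(5, 5) = 10)
Function('C')(l) = 5
H = 130
Mul(Mul(x, H), Function('C')(Function('Q')(1))) = Mul(Mul(10, 130), 5) = Mul(1300, 5) = 6500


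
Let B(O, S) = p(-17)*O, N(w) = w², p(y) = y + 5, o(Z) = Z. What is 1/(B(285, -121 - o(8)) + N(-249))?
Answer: 1/58581 ≈ 1.7070e-5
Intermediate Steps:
p(y) = 5 + y
B(O, S) = -12*O (B(O, S) = (5 - 17)*O = -12*O)
1/(B(285, -121 - o(8)) + N(-249)) = 1/(-12*285 + (-249)²) = 1/(-3420 + 62001) = 1/58581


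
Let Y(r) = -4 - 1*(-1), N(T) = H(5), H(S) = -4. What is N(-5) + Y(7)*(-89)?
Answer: 263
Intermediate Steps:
N(T) = -4
Y(r) = -3 (Y(r) = -4 + 1 = -3)
N(-5) + Y(7)*(-89) = -4 - 3*(-89) = -4 + 267 = 263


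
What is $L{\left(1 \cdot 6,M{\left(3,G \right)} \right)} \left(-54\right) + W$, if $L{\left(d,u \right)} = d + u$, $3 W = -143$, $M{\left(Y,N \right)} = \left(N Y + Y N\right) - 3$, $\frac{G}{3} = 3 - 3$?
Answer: $- \frac{629}{3} \approx -209.67$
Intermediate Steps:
$G = 0$ ($G = 3 \left(3 - 3\right) = 3 \cdot 0 = 0$)
$M{\left(Y,N \right)} = -3 + 2 N Y$ ($M{\left(Y,N \right)} = \left(N Y + N Y\right) - 3 = 2 N Y - 3 = -3 + 2 N Y$)
$W = - \frac{143}{3}$ ($W = \frac{1}{3} \left(-143\right) = - \frac{143}{3} \approx -47.667$)
$L{\left(1 \cdot 6,M{\left(3,G \right)} \right)} \left(-54\right) + W = \left(1 \cdot 6 - \left(3 + 0 \cdot 3\right)\right) \left(-54\right) - \frac{143}{3} = \left(6 + \left(-3 + 0\right)\right) \left(-54\right) - \frac{143}{3} = \left(6 - 3\right) \left(-54\right) - \frac{143}{3} = 3 \left(-54\right) - \frac{143}{3} = -162 - \frac{143}{3} = - \frac{629}{3}$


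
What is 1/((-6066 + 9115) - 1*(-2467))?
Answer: 1/5516 ≈ 0.00018129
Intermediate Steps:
1/((-6066 + 9115) - 1*(-2467)) = 1/(3049 + 2467) = 1/5516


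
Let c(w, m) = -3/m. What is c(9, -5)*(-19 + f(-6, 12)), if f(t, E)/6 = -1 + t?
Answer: -183/5 ≈ -36.600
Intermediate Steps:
f(t, E) = -6 + 6*t (f(t, E) = 6*(-1 + t) = -6 + 6*t)
c(9, -5)*(-19 + f(-6, 12)) = (-3/(-5))*(-19 + (-6 + 6*(-6))) = (-3*(-⅕))*(-19 + (-6 - 36)) = 3*(-19 - 42)/5 = (⅗)*(-61) = -183/5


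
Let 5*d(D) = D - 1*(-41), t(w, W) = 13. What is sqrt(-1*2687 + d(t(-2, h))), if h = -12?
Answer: I*sqrt(66905)/5 ≈ 51.732*I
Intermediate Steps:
d(D) = 41/5 + D/5 (d(D) = (D - 1*(-41))/5 = (D + 41)/5 = (41 + D)/5 = 41/5 + D/5)
sqrt(-1*2687 + d(t(-2, h))) = sqrt(-1*2687 + (41/5 + (1/5)*13)) = sqrt(-2687 + (41/5 + 13/5)) = sqrt(-2687 + 54/5) = sqrt(-13381/5) = I*sqrt(66905)/5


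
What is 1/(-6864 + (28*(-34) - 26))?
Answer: -1/7842 ≈ -0.00012752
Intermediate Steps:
1/(-6864 + (28*(-34) - 26)) = 1/(-6864 + (-952 - 26)) = 1/(-6864 - 978) = 1/(-7842) = -1/7842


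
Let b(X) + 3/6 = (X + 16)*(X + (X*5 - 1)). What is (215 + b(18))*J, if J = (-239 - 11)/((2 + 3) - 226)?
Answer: 963125/221 ≈ 4358.0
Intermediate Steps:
J = 250/221 (J = -250/(5 - 226) = -250/(-221) = -250*(-1/221) = 250/221 ≈ 1.1312)
b(X) = -1/2 + (-1 + 6*X)*(16 + X) (b(X) = -1/2 + (X + 16)*(X + (X*5 - 1)) = -1/2 + (16 + X)*(X + (5*X - 1)) = -1/2 + (16 + X)*(X + (-1 + 5*X)) = -1/2 + (16 + X)*(-1 + 6*X) = -1/2 + (-1 + 6*X)*(16 + X))
(215 + b(18))*J = (215 + (-33/2 + 6*18**2 + 95*18))*(250/221) = (215 + (-33/2 + 6*324 + 1710))*(250/221) = (215 + (-33/2 + 1944 + 1710))*(250/221) = (215 + 7275/2)*(250/221) = (7705/2)*(250/221) = 963125/221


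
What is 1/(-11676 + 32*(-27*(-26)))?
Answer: 1/10788 ≈ 9.2696e-5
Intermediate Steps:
1/(-11676 + 32*(-27*(-26))) = 1/(-11676 + 32*702) = 1/(-11676 + 22464) = 1/10788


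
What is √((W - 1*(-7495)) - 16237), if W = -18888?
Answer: 3*I*√3070 ≈ 166.22*I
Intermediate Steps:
√((W - 1*(-7495)) - 16237) = √((-18888 - 1*(-7495)) - 16237) = √((-18888 + 7495) - 16237) = √(-11393 - 16237) = √(-27630) = 3*I*√3070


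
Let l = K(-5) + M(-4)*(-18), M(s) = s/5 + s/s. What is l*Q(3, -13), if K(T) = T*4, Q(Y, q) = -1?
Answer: 118/5 ≈ 23.600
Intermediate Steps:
M(s) = 1 + s/5 (M(s) = s*(⅕) + 1 = s/5 + 1 = 1 + s/5)
K(T) = 4*T
l = -118/5 (l = 4*(-5) + (1 + (⅕)*(-4))*(-18) = -20 + (1 - ⅘)*(-18) = -20 + (⅕)*(-18) = -20 - 18/5 = -118/5 ≈ -23.600)
l*Q(3, -13) = -118/5*(-1) = 118/5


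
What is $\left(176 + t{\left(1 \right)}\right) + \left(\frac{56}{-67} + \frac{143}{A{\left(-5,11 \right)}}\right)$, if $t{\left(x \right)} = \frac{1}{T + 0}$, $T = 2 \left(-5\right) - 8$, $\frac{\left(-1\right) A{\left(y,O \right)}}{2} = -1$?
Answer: $\frac{148705}{603} \approx 246.61$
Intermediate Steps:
$A{\left(y,O \right)} = 2$ ($A{\left(y,O \right)} = \left(-2\right) \left(-1\right) = 2$)
$T = -18$ ($T = -10 - 8 = -18$)
$t{\left(x \right)} = - \frac{1}{18}$ ($t{\left(x \right)} = \frac{1}{-18 + 0} = \frac{1}{-18} = - \frac{1}{18}$)
$\left(176 + t{\left(1 \right)}\right) + \left(\frac{56}{-67} + \frac{143}{A{\left(-5,11 \right)}}\right) = \left(176 - \frac{1}{18}\right) + \left(\frac{56}{-67} + \frac{143}{2}\right) = \frac{3167}{18} + \left(56 \left(- \frac{1}{67}\right) + 143 \cdot \frac{1}{2}\right) = \frac{3167}{18} + \left(- \frac{56}{67} + \frac{143}{2}\right) = \frac{3167}{18} + \frac{9469}{134} = \frac{148705}{603}$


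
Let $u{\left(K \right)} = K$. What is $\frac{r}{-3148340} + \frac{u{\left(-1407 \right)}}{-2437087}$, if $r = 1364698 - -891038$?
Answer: $- \frac{1373248791663}{1918194621395} \approx -0.71591$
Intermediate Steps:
$r = 2255736$ ($r = 1364698 + 891038 = 2255736$)
$\frac{r}{-3148340} + \frac{u{\left(-1407 \right)}}{-2437087} = \frac{2255736}{-3148340} - \frac{1407}{-2437087} = 2255736 \left(- \frac{1}{3148340}\right) - - \frac{1407}{2437087} = - \frac{563934}{787085} + \frac{1407}{2437087} = - \frac{1373248791663}{1918194621395}$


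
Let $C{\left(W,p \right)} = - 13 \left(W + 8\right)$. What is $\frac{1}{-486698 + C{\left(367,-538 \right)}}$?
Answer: $- \frac{1}{491573} \approx -2.0343 \cdot 10^{-6}$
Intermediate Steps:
$C{\left(W,p \right)} = -104 - 13 W$ ($C{\left(W,p \right)} = - 13 \left(8 + W\right) = -104 - 13 W$)
$\frac{1}{-486698 + C{\left(367,-538 \right)}} = \frac{1}{-486698 - 4875} = \frac{1}{-491573} = - \frac{1}{491573}$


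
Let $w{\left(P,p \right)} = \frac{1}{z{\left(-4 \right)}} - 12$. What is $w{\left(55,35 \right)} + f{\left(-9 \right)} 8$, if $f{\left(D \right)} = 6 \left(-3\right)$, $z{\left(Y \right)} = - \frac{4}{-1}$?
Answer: $- \frac{623}{4} \approx -155.75$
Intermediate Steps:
$z{\left(Y \right)} = 4$ ($z{\left(Y \right)} = \left(-4\right) \left(-1\right) = 4$)
$f{\left(D \right)} = -18$
$w{\left(P,p \right)} = - \frac{47}{4}$ ($w{\left(P,p \right)} = \frac{1}{4} - 12 = - \frac{47}{4}$)
$w{\left(55,35 \right)} + f{\left(-9 \right)} 8 = - \frac{47}{4} - 144 = - \frac{623}{4}$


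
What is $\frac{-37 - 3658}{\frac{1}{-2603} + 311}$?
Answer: $- \frac{9618085}{809532} \approx -11.881$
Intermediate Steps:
$\frac{-37 - 3658}{\frac{1}{-2603} + 311} = - \frac{3695}{- \frac{1}{2603} + 311} = - \frac{3695}{\frac{809532}{2603}} = \left(-3695\right) \frac{2603}{809532} = - \frac{9618085}{809532}$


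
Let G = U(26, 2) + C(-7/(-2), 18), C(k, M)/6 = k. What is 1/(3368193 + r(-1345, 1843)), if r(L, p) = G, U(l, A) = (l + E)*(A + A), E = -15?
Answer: 1/3368258 ≈ 2.9689e-7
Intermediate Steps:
U(l, A) = 2*A*(-15 + l) (U(l, A) = (l - 15)*(A + A) = (-15 + l)*(2*A) = 2*A*(-15 + l))
C(k, M) = 6*k
G = 65 (G = 2*2*(-15 + 26) + 6*(-7/(-2)) = 2*2*11 + 6*(-7*(-1/2)) = 44 + 6*(7/2) = 44 + 21 = 65)
r(L, p) = 65
1/(3368193 + r(-1345, 1843)) = 1/(3368193 + 65) = 1/3368258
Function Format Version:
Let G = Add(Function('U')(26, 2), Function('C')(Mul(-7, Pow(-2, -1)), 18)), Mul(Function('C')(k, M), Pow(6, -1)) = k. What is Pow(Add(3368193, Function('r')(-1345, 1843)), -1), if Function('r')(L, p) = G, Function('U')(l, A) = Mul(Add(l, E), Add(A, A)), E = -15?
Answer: Rational(1, 3368258) ≈ 2.9689e-7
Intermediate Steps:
Function('U')(l, A) = Mul(2, A, Add(-15, l)) (Function('U')(l, A) = Mul(Add(l, -15), Add(A, A)) = Mul(Add(-15, l), Mul(2, A)) = Mul(2, A, Add(-15, l)))
Function('C')(k, M) = Mul(6, k)
G = 65 (G = Add(Mul(2, 2, Add(-15, 26)), Mul(6, Mul(-7, Pow(-2, -1)))) = Add(Mul(2, 2, 11), Mul(6, Mul(-7, Rational(-1, 2)))) = Add(44, Mul(6, Rational(7, 2))) = Add(44, 21) = 65)
Function('r')(L, p) = 65
Pow(Add(3368193, Function('r')(-1345, 1843)), -1) = Pow(Add(3368193, 65), -1) = Pow(3368258, -1) = Rational(1, 3368258)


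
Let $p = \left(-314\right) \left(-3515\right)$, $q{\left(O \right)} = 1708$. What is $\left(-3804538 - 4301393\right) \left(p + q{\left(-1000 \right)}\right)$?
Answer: $-8960442034158$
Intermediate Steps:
$p = 1103710$
$\left(-3804538 - 4301393\right) \left(p + q{\left(-1000 \right)}\right) = \left(-3804538 - 4301393\right) \left(1103710 + 1708\right) = \left(-8105931\right) 1105418 = -8960442034158$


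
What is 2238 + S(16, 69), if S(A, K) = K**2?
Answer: 6999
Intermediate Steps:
2238 + S(16, 69) = 2238 + 69**2 = 2238 + 4761 = 6999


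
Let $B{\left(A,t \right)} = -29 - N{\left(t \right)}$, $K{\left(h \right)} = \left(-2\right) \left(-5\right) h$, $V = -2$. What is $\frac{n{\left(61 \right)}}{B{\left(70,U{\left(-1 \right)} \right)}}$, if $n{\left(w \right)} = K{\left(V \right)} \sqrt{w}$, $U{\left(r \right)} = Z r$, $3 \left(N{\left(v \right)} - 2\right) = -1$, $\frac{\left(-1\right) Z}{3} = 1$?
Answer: $\frac{15 \sqrt{61}}{23} \approx 5.0936$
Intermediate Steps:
$Z = -3$ ($Z = \left(-3\right) 1 = -3$)
$N{\left(v \right)} = \frac{5}{3}$ ($N{\left(v \right)} = 2 + \frac{1}{3} \left(-1\right) = 2 - \frac{1}{3} = \frac{5}{3}$)
$U{\left(r \right)} = - 3 r$
$K{\left(h \right)} = 10 h$
$B{\left(A,t \right)} = - \frac{92}{3}$ ($B{\left(A,t \right)} = -29 - \frac{5}{3} = - \frac{92}{3}$)
$n{\left(w \right)} = - 20 \sqrt{w}$ ($n{\left(w \right)} = 10 \left(-2\right) \sqrt{w} = - 20 \sqrt{w}$)
$\frac{n{\left(61 \right)}}{B{\left(70,U{\left(-1 \right)} \right)}} = \frac{\left(-20\right) \sqrt{61}}{- \frac{92}{3}} = - 20 \sqrt{61} \left(- \frac{3}{92}\right) = \frac{15 \sqrt{61}}{23}$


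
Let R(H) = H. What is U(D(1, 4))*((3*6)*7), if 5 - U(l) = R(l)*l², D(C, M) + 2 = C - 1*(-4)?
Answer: -2772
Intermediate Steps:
D(C, M) = 2 + C (D(C, M) = -2 + (C - 1*(-4)) = -2 + (C + 4) = -2 + (4 + C) = 2 + C)
U(l) = 5 - l³ (U(l) = 5 - l*l² = 5 - l³)
U(D(1, 4))*((3*6)*7) = (5 - (2 + 1)³)*((3*6)*7) = (5 - 1*3³)*(18*7) = (5 - 1*27)*126 = (5 - 27)*126 = -22*126 = -2772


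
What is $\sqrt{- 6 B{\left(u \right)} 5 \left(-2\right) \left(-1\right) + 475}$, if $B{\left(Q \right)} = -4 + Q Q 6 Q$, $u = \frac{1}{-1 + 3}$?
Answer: $\sqrt{670} \approx 25.884$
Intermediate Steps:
$u = \frac{1}{2} \approx 0.5$
$B{\left(Q \right)} = -4 + 6 Q^{3}$ ($B{\left(Q \right)} = -4 + Q^{2} \cdot 6 Q = -4 + 6 Q^{2} Q = -4 + 6 Q^{3}$)
$\sqrt{- 6 B{\left(u \right)} 5 \left(-2\right) \left(-1\right) + 475} = \sqrt{- 6 \left(-4 + \frac{6}{8}\right) 5 \left(-2\right) \left(-1\right) + 475} = \sqrt{- 6 \left(-4 + 6 \cdot \frac{1}{8}\right) \left(\left(-10\right) \left(-1\right)\right) + 475} = \sqrt{- 6 \left(-4 + \frac{3}{4}\right) 10 + 475} = \sqrt{\left(-6\right) \left(- \frac{13}{4}\right) 10 + 475} = \sqrt{\frac{39}{2} \cdot 10 + 475} = \sqrt{195 + 475} = \sqrt{670}$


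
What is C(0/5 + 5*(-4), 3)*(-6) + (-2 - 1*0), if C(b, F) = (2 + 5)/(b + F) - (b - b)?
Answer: 8/17 ≈ 0.47059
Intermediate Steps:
C(b, F) = 7/(F + b) (C(b, F) = 7/(F + b) - 1*0 = 7/(F + b) + 0 = 7/(F + b))
C(0/5 + 5*(-4), 3)*(-6) + (-2 - 1*0) = (7/(3 + (0/5 + 5*(-4))))*(-6) + (-2 - 1*0) = (7/(3 + (0*(⅕) - 20)))*(-6) + (-2 + 0) = (7/(3 + (0 - 20)))*(-6) - 2 = (7/(3 - 20))*(-6) - 2 = (7/(-17))*(-6) - 2 = (7*(-1/17))*(-6) - 2 = -7/17*(-6) - 2 = 42/17 - 2 = 8/17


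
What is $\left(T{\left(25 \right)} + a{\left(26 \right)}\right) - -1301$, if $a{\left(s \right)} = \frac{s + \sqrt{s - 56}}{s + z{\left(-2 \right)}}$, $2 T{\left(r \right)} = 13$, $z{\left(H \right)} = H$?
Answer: $\frac{15703}{12} + \frac{i \sqrt{30}}{24} \approx 1308.6 + 0.22822 i$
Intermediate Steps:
$T{\left(r \right)} = \frac{13}{2}$ ($T{\left(r \right)} = \frac{1}{2} \cdot 13 = \frac{13}{2}$)
$a{\left(s \right)} = \frac{s + \sqrt{-56 + s}}{-2 + s}$ ($a{\left(s \right)} = \frac{s + \sqrt{s - 56}}{s - 2} = \frac{s + \sqrt{-56 + s}}{-2 + s}$)
$\left(T{\left(25 \right)} + a{\left(26 \right)}\right) - -1301 = \left(\frac{13}{2} + \frac{26 + \sqrt{-56 + 26}}{-2 + 26}\right) - -1301 = \left(\frac{13}{2} + \frac{26 + \sqrt{-30}}{24}\right) + \left(-376 + 1677\right) = \left(\frac{13}{2} + \frac{26 + i \sqrt{30}}{24}\right) + 1301 = \left(\frac{13}{2} + \left(\frac{13}{12} + \frac{i \sqrt{30}}{24}\right)\right) + 1301 = \left(\frac{91}{12} + \frac{i \sqrt{30}}{24}\right) + 1301 = \frac{15703}{12} + \frac{i \sqrt{30}}{24}$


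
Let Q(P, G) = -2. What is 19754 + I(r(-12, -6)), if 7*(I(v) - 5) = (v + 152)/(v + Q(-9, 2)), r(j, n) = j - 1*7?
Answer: 414920/21 ≈ 19758.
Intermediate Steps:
r(j, n) = -7 + j (r(j, n) = j - 7 = -7 + j)
I(v) = 5 + (152 + v)/(7*(-2 + v)) (I(v) = 5 + ((v + 152)/(v - 2))/7 = 5 + ((152 + v)/(-2 + v))/7 = 5 + (152 + v)/(7*(-2 + v)))
19754 + I(r(-12, -6)) = 19754 + 2*(41 + 18*(-7 - 12))/(7*(-2 + (-7 - 12))) = 19754 + 2*(41 + 18*(-19))/(7*(-2 - 19)) = 19754 + (2/7)*(41 - 342)/(-21) = 19754 + (2/7)*(-1/21)*(-301) = 19754 + 86/21 = 414920/21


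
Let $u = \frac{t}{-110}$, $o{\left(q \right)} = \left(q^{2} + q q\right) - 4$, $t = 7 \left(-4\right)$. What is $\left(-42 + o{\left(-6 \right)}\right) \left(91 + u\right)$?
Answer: $\frac{130494}{55} \approx 2372.6$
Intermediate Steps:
$t = -28$
$o{\left(q \right)} = -4 + 2 q^{2}$ ($o{\left(q \right)} = \left(q^{2} + q^{2}\right) - 4 = 2 q^{2} - 4 = -4 + 2 q^{2}$)
$u = \frac{14}{55}$ ($u = - \frac{28}{-110} = \left(-28\right) \left(- \frac{1}{110}\right) = \frac{14}{55} \approx 0.25455$)
$\left(-42 + o{\left(-6 \right)}\right) \left(91 + u\right) = \left(-42 - \left(4 - 2 \left(-6\right)^{2}\right)\right) \left(91 + \frac{14}{55}\right) = \left(-42 + \left(-4 + 2 \cdot 36\right)\right) \frac{5019}{55} = \left(-42 + \left(-4 + 72\right)\right) \frac{5019}{55} = \left(-42 + 68\right) \frac{5019}{55} = 26 \cdot \frac{5019}{55} = \frac{130494}{55}$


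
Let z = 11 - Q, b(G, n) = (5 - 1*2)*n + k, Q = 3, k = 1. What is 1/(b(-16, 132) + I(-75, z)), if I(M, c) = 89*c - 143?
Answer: 1/966 ≈ 0.0010352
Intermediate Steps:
b(G, n) = 1 + 3*n (b(G, n) = (5 - 1*2)*n + 1 = (5 - 2)*n + 1 = 3*n + 1 = 1 + 3*n)
z = 8 (z = 11 - 1*3 = 11 - 3 = 8)
I(M, c) = -143 + 89*c
1/(b(-16, 132) + I(-75, z)) = 1/((1 + 3*132) + (-143 + 89*8)) = 1/((1 + 396) + (-143 + 712)) = 1/(397 + 569) = 1/966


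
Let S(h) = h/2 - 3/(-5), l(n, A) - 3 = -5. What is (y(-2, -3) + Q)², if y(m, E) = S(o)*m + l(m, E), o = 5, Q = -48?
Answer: 78961/25 ≈ 3158.4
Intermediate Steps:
l(n, A) = -2 (l(n, A) = 3 - 5 = -2)
S(h) = ⅗ + h/2 (S(h) = h*(½) - 3*(-⅕) = h/2 + ⅗ = ⅗ + h/2)
y(m, E) = -2 + 31*m/10 (y(m, E) = (⅗ + (½)*5)*m - 2 = (⅗ + 5/2)*m - 2 = 31*m/10 - 2 = -2 + 31*m/10)
(y(-2, -3) + Q)² = ((-2 + (31/10)*(-2)) - 48)² = ((-2 - 31/5) - 48)² = (-41/5 - 48)² = (-281/5)² = 78961/25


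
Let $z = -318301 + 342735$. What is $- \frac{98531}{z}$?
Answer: $- \frac{98531}{24434} \approx -4.0325$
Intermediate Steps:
$z = 24434$
$- \frac{98531}{z} = - \frac{98531}{24434}$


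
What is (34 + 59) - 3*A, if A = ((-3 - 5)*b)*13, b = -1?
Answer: -219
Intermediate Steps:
A = 104 (A = ((-3 - 5)*(-1))*13 = -8*(-1)*13 = 8*13 = 104)
(34 + 59) - 3*A = (34 + 59) - 3*104 = 93 - 312 = -219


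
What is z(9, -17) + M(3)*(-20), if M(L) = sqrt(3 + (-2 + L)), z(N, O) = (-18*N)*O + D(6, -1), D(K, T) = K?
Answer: 2720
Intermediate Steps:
z(N, O) = 6 - 18*N*O (z(N, O) = (-18*N)*O + 6 = -18*N*O + 6 = 6 - 18*N*O)
M(L) = sqrt(1 + L)
z(9, -17) + M(3)*(-20) = (6 - 18*9*(-17)) + sqrt(1 + 3)*(-20) = (6 + 2754) + sqrt(4)*(-20) = 2760 + 2*(-20) = 2760 - 40 = 2720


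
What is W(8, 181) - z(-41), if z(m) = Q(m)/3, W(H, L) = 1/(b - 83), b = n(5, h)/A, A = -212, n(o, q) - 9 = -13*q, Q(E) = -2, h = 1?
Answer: 2879/4398 ≈ 0.65462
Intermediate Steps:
n(o, q) = 9 - 13*q
b = 1/53 (b = (9 - 13*1)/(-212) = (9 - 13)*(-1/212) = -4*(-1/212) = 1/53 ≈ 0.018868)
W(H, L) = -53/4398 (W(H, L) = 1/(1/53 - 83) = 1/(-4398/53) = -53/4398)
z(m) = -⅔ (z(m) = -2/3 = -2*⅓ = -⅔)
W(8, 181) - z(-41) = -53/4398 - 1*(-⅔) = -53/4398 + ⅔ = 2879/4398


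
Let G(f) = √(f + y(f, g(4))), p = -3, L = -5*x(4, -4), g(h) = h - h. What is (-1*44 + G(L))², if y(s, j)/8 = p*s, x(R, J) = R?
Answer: 2396 - 176*√115 ≈ 508.61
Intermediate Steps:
g(h) = 0
L = -20 (L = -5*4 = -20)
y(s, j) = -24*s (y(s, j) = 8*(-3*s) = -24*s)
G(f) = √23*√(-f) (G(f) = √(f - 24*f) = √(-23*f) = √23*√(-f))
(-1*44 + G(L))² = (-1*44 + √23*√(-1*(-20)))² = (-44 + √23*√20)² = (-44 + √23*(2*√5))² = (-44 + 2*√115)²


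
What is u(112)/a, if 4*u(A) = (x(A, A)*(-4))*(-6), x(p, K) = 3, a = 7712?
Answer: 9/3856 ≈ 0.0023340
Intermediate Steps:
u(A) = 18 (u(A) = ((3*(-4))*(-6))/4 = (-12*(-6))/4 = (¼)*72 = 18)
u(112)/a = 18/7712 = 18*(1/7712) = 9/3856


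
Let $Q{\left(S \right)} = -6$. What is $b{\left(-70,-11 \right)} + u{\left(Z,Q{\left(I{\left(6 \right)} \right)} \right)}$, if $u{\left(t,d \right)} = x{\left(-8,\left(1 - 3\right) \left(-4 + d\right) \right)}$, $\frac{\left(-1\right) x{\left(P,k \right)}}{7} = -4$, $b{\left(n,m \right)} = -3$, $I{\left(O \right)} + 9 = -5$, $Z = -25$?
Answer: $25$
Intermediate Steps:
$I{\left(O \right)} = -14$ ($I{\left(O \right)} = -9 - 5 = -14$)
$x{\left(P,k \right)} = 28$ ($x{\left(P,k \right)} = \left(-7\right) \left(-4\right) = 28$)
$u{\left(t,d \right)} = 28$
$b{\left(-70,-11 \right)} + u{\left(Z,Q{\left(I{\left(6 \right)} \right)} \right)} = -3 + 28 = 25$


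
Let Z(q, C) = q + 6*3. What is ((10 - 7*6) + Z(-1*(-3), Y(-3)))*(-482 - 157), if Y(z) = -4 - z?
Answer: 7029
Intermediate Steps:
Z(q, C) = 18 + q (Z(q, C) = q + 18 = 18 + q)
((10 - 7*6) + Z(-1*(-3), Y(-3)))*(-482 - 157) = ((10 - 7*6) + (18 - 1*(-3)))*(-482 - 157) = ((10 - 42) + (18 + 3))*(-639) = (-32 + 21)*(-639) = -11*(-639) = 7029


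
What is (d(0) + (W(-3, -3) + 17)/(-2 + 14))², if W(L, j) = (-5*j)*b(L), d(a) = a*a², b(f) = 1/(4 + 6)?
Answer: 1369/576 ≈ 2.3767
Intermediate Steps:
b(f) = ⅒ (b(f) = 1/10 = ⅒)
d(a) = a³
W(L, j) = -j/2 (W(L, j) = -5*j*(⅒) = -j/2)
(d(0) + (W(-3, -3) + 17)/(-2 + 14))² = (0³ + (-½*(-3) + 17)/(-2 + 14))² = (0 + (3/2 + 17)/12)² = (0 + (37/2)*(1/12))² = (0 + 37/24)² = (37/24)² = 1369/576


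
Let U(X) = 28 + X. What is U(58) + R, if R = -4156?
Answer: -4070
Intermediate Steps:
U(58) + R = (28 + 58) - 4156 = 86 - 4156 = -4070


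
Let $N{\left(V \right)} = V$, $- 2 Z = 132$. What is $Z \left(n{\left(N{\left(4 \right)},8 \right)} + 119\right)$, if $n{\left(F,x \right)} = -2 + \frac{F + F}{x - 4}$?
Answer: $-7854$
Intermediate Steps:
$Z = -66$ ($Z = \left(- \frac{1}{2}\right) 132 = -66$)
$n{\left(F,x \right)} = -2 + \frac{2 F}{-4 + x}$
$Z \left(n{\left(N{\left(4 \right)},8 \right)} + 119\right) = - 66 \left(\frac{2 \left(4 + 4 - 8\right)}{-4 + 8} + 119\right) = - 66 \left(\frac{2 \left(4 + 4 - 8\right)}{4} + 119\right) = - 66 \left(2 \cdot \frac{1}{4} \cdot 0 + 119\right) = - 66 \left(0 + 119\right) = \left(-66\right) 119 = -7854$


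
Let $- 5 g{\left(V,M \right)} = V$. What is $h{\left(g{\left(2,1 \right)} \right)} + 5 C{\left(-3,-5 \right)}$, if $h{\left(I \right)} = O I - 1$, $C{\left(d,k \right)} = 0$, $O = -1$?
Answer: $- \frac{3}{5} \approx -0.6$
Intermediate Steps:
$g{\left(V,M \right)} = - \frac{V}{5}$
$h{\left(I \right)} = -1 - I$ ($h{\left(I \right)} = - I - 1 = -1 - I$)
$h{\left(g{\left(2,1 \right)} \right)} + 5 C{\left(-3,-5 \right)} = \left(-1 - \left(- \frac{1}{5}\right) 2\right) + 5 \cdot 0 = \left(-1 - - \frac{2}{5}\right) + 0 = \left(-1 + \frac{2}{5}\right) + 0 = - \frac{3}{5} + 0 = - \frac{3}{5}$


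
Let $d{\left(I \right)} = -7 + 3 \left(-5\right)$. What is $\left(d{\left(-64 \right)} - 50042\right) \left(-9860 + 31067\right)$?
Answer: $-1061707248$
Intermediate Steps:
$d{\left(I \right)} = -22$ ($d{\left(I \right)} = -7 - 15 = -22$)
$\left(d{\left(-64 \right)} - 50042\right) \left(-9860 + 31067\right) = \left(-22 - 50042\right) \left(-9860 + 31067\right) = \left(-50064\right) 21207 = -1061707248$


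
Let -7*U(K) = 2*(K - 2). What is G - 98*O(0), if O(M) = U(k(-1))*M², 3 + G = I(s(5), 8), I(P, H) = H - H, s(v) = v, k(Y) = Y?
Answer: -3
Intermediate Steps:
U(K) = 4/7 - 2*K/7 (U(K) = -2*(K - 2)/7 = -2*(-2 + K)/7 = -(-4 + 2*K)/7 = 4/7 - 2*K/7)
I(P, H) = 0
G = -3 (G = -3 + 0 = -3)
O(M) = 6*M²/7 (O(M) = (4/7 - 2/7*(-1))*M² = (4/7 + 2/7)*M² = 6*M²/7)
G - 98*O(0) = -3 - 84*0² = -3 - 84*0 = -3 - 98*0 = -3 + 0 = -3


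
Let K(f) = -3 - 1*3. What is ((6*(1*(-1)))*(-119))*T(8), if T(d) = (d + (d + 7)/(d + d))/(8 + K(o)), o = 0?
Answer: 51051/16 ≈ 3190.7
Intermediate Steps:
K(f) = -6 (K(f) = -3 - 3 = -6)
T(d) = d/2 + (7 + d)/(4*d) (T(d) = (d + (d + 7)/(d + d))/(8 - 6) = (d + (7 + d)/((2*d)))/2 = (d + (7 + d)*(1/(2*d)))*(1/2) = (d + (7 + d)/(2*d))*(1/2) = d/2 + (7 + d)/(4*d))
((6*(1*(-1)))*(-119))*T(8) = ((6*(1*(-1)))*(-119))*((1/4)*(7 + 8 + 2*8**2)/8) = ((6*(-1))*(-119))*((1/4)*(1/8)*(7 + 8 + 2*64)) = (-6*(-119))*((1/4)*(1/8)*(7 + 8 + 128)) = 714*((1/4)*(1/8)*143) = 714*(143/32) = 51051/16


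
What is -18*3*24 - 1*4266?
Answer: -5562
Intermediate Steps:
-18*3*24 - 1*4266 = -54*24 - 4266 = -1296 - 4266 = -5562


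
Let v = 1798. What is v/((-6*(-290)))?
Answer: 31/30 ≈ 1.0333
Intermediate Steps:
v/((-6*(-290))) = 1798/((-6*(-290))) = 1798/1740 = 1798*(1/1740) = 31/30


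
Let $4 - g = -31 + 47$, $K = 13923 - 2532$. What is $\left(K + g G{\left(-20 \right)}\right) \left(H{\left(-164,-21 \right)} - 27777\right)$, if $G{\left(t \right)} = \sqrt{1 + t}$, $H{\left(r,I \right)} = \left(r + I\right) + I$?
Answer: $-318754353 + 335796 i \sqrt{19} \approx -3.1875 \cdot 10^{8} + 1.4637 \cdot 10^{6} i$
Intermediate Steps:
$H{\left(r,I \right)} = r + 2 I$ ($H{\left(r,I \right)} = \left(I + r\right) + I = r + 2 I$)
$K = 11391$ ($K = 13923 - 2532 = 11391$)
$g = -12$ ($g = 4 - \left(-31 + 47\right) = 4 - 16 = -12$)
$\left(K + g G{\left(-20 \right)}\right) \left(H{\left(-164,-21 \right)} - 27777\right) = \left(11391 - 12 \sqrt{1 - 20}\right) \left(\left(-164 + 2 \left(-21\right)\right) - 27777\right) = \left(11391 - 12 \sqrt{-19}\right) \left(\left(-164 - 42\right) - 27777\right) = \left(11391 - 12 i \sqrt{19}\right) \left(-206 - 27777\right) = \left(11391 - 12 i \sqrt{19}\right) \left(-27983\right) = -318754353 + 335796 i \sqrt{19}$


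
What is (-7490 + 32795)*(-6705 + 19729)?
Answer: 329572320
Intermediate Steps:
(-7490 + 32795)*(-6705 + 19729) = 25305*13024 = 329572320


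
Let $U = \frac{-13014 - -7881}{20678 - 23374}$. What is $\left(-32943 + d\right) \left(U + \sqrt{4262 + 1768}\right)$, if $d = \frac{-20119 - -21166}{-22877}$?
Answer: $- \frac{1934212075857}{30838196} - \frac{2260914174 \sqrt{670}}{22877} \approx -2.6208 \cdot 10^{6}$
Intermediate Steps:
$U = \frac{5133}{2696}$ ($U = \frac{-13014 + 7881}{-2696} = \left(-5133\right) \left(- \frac{1}{2696}\right) = \frac{5133}{2696} \approx 1.9039$)
$d = - \frac{1047}{22877}$ ($d = \left(-20119 + 21166\right) \left(- \frac{1}{22877}\right) = 1047 \left(- \frac{1}{22877}\right) = - \frac{1047}{22877} \approx -0.045766$)
$\left(-32943 + d\right) \left(U + \sqrt{4262 + 1768}\right) = \left(-32943 - \frac{1047}{22877}\right) \left(\frac{5133}{2696} + \sqrt{4262 + 1768}\right) = - \frac{753638058 \left(\frac{5133}{2696} + \sqrt{6030}\right)}{22877} = - \frac{753638058 \left(\frac{5133}{2696} + 3 \sqrt{670}\right)}{22877} = - \frac{1934212075857}{30838196} - \frac{2260914174 \sqrt{670}}{22877}$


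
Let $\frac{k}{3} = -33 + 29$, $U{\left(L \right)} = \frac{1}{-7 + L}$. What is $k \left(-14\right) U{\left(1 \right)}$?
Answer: $-28$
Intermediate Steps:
$k = -12$ ($k = 3 \left(-33 + 29\right) = 3 \left(-4\right) = -12$)
$k \left(-14\right) U{\left(1 \right)} = \frac{\left(-12\right) \left(-14\right)}{-7 + 1} = \frac{168}{-6} = 168 \left(- \frac{1}{6}\right) = -28$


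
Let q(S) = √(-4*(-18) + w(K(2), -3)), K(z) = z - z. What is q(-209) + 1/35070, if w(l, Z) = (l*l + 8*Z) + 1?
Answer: 245491/35070 ≈ 7.0000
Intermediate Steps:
K(z) = 0
w(l, Z) = 1 + l² + 8*Z (w(l, Z) = (l² + 8*Z) + 1 = 1 + l² + 8*Z)
q(S) = 7 (q(S) = √(-4*(-18) + (1 + 0² + 8*(-3))) = √(-1*(-72) + (1 + 0 - 24)) = √(72 - 23) = √49 = 7)
q(-209) + 1/35070 = 7 + 1/35070 = 245491/35070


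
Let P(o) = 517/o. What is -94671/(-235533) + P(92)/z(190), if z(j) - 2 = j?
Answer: 598013035/1386818304 ≈ 0.43121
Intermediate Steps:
z(j) = 2 + j
-94671/(-235533) + P(92)/z(190) = -94671/(-235533) + (517/92)/(2 + 190) = -94671*(-1/235533) + (517*(1/92))/192 = 31557/78511 + (517/92)*(1/192) = 31557/78511 + 517/17664 = 598013035/1386818304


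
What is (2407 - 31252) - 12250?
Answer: -41095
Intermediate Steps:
(2407 - 31252) - 12250 = -28845 - 12250 = -41095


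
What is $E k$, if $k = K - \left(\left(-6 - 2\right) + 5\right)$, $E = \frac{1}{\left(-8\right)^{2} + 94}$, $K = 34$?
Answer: $\frac{37}{158} \approx 0.23418$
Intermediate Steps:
$E = \frac{1}{158}$ ($E = \frac{1}{64 + 94} = \frac{1}{158} \approx 0.0063291$)
$k = 37$ ($k = 34 - \left(\left(-6 - 2\right) + 5\right) = 34 - \left(-8 + 5\right) = 34 - -3 = 34 + 3 = 37$)
$E k = \frac{1}{158} \cdot 37 = \frac{37}{158}$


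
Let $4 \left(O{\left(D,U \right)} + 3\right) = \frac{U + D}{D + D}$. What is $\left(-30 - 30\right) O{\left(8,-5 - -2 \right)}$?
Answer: $\frac{2805}{16} \approx 175.31$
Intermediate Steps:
$O{\left(D,U \right)} = -3 + \frac{D + U}{8 D}$ ($O{\left(D,U \right)} = -3 + \frac{\left(U + D\right) \frac{1}{D + D}}{4} = -3 + \frac{\left(D + U\right) \frac{1}{2 D}}{4} = -3 + \frac{\frac{1}{2} \frac{1}{D} \left(D + U\right)}{4} = -3 + \frac{D + U}{8 D}$)
$\left(-30 - 30\right) O{\left(8,-5 - -2 \right)} = \left(-30 - 30\right) \frac{\left(-5 - -2\right) - 184}{8 \cdot 8} = - 60 \cdot \frac{1}{8} \cdot \frac{1}{8} \left(\left(-5 + 2\right) - 184\right) = - 60 \cdot \frac{1}{8} \cdot \frac{1}{8} \left(-3 - 184\right) = - 60 \cdot \frac{1}{8} \cdot \frac{1}{8} \left(-187\right) = \left(-60\right) \left(- \frac{187}{64}\right) = \frac{2805}{16}$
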